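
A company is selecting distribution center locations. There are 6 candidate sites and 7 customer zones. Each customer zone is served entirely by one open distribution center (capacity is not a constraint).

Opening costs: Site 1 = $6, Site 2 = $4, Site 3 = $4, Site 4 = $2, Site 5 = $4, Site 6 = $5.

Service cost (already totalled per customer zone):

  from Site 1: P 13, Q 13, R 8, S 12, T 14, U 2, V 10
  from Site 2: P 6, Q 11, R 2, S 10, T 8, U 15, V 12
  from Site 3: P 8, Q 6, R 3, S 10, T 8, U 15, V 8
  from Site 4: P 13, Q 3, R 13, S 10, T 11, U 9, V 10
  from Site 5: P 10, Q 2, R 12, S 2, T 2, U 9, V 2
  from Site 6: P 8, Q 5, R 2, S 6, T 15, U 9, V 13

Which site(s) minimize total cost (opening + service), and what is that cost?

For any fixed open set, each customer zone goes to its cheapest open site; total = fixed + service.
{Site 1, Site 2, Site 5}: P→Site 2 6, Q→Site 5 2, R→Site 2 2, S→Site 5 2, T→Site 5 2, U→Site 1 2, V→Site 5 2. Service 18; fixed 14; total 32.
{Site 2, Site 5}: P→Site 2 6, Q→Site 5 2, R→Site 2 2, S→Site 5 2, T→Site 5 2, U→Site 5 9, V→Site 5 2. Service 25; fixed 8; total 33.
{Site 1, Site 2, Site 4, Site 5}: service 18 + fixed 16 = 34
{Site 1, Site 2, Site 3, Site 4, Site 5, Site 6}: service 18 + fixed 25 = 43
No other subset beats 32.

Open Site 1, Site 2 and Site 5; minimum total cost 32.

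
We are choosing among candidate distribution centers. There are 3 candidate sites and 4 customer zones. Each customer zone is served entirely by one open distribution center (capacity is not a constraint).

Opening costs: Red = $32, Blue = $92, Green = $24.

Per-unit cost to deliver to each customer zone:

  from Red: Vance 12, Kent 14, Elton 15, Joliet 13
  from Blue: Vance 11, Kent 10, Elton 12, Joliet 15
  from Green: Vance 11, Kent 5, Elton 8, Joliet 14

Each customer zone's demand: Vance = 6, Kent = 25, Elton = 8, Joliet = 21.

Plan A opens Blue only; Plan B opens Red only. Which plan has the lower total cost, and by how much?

Plan A: {Blue}: Vance→Blue 11·6=66, Kent→Blue 10·25=250, Elton→Blue 12·8=96, Joliet→Blue 15·21=315. Service 727; fixed 92; total 819.
Plan B: {Red}: Vance→Red 12·6=72, Kent→Red 14·25=350, Elton→Red 15·8=120, Joliet→Red 13·21=273. Service 815; fixed 32; total 847.
Difference: |819 − 847| = 28.

Plan A is cheaper by 28.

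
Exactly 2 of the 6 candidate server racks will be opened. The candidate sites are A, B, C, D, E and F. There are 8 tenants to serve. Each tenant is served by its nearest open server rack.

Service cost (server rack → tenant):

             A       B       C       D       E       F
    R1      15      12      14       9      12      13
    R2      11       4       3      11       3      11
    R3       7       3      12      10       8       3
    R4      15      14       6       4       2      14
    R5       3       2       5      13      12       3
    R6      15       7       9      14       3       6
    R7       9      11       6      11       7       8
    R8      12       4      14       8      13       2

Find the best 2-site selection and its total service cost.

Choose E and F; total service cost 35.

With exactly 2 open, each tenant uses its cheapest among the chosen.
{E, F}: R1→E 12, R2→E 3, R3→F 3, R4→E 2, R5→F 3, R6→E 3, R7→E 7, R8→F 2. Service cost 35.
{B, E}: service cost 36
{C, F}: service cost 42
Among all 15 size-2 choices, {E, F} is lowest.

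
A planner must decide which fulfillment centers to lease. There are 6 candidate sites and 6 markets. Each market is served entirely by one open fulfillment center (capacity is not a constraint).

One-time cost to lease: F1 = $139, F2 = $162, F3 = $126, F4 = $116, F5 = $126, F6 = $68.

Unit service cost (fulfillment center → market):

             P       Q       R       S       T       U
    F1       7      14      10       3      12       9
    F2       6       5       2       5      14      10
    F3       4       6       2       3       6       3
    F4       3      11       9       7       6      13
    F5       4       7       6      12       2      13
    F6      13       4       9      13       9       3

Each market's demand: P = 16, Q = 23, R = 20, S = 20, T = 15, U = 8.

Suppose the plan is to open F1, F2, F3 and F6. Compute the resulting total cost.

Total cost: 865

Each market is assigned to its cheapest site among the open ones.
{F1, F2, F3, F6}: P→F3 4·16=64, Q→F6 4·23=92, R→F2 2·20=40, S→F1 3·20=60, T→F3 6·15=90, U→F3 3·8=24. Service 370; fixed 495; total 865.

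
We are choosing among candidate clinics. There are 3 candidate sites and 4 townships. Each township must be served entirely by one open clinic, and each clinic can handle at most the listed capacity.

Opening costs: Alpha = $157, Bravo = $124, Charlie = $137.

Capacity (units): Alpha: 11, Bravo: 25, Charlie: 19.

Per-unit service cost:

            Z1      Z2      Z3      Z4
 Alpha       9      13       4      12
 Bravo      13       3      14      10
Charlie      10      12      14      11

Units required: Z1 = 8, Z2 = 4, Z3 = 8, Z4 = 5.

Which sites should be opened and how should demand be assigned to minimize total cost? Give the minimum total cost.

Open {Bravo}: Z1→Bravo 13·8=104, Z2→Bravo 3·4=12, Z3→Bravo 14·8=112, Z4→Bravo 10·5=50.
Loads: Bravo carries 25/25. Service 278; fixed 124; total 402.
Next best feasible plan costs 479.

Minimum total cost: 402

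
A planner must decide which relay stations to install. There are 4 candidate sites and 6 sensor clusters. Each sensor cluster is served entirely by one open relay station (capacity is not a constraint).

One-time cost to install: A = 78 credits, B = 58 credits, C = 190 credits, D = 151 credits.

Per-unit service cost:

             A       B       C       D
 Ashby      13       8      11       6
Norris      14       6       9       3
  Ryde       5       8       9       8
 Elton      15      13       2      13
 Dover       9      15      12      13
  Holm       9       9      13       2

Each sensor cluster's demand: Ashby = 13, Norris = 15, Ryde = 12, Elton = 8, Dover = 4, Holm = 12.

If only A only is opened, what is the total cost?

Each sensor cluster is assigned to its cheapest site among the open ones.
{A}: Ashby→A 13·13=169, Norris→A 14·15=210, Ryde→A 5·12=60, Elton→A 15·8=120, Dover→A 9·4=36, Holm→A 9·12=108. Service 703; fixed 78; total 781.

Total cost: 781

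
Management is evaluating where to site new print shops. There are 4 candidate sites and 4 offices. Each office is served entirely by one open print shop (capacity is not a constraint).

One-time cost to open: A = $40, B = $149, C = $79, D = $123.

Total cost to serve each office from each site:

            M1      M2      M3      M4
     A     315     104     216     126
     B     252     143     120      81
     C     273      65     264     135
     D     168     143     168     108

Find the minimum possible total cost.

For any fixed open set, each office goes to its cheapest open site; total = fixed + service.
{D}: M1→D 168, M2→D 143, M3→D 168, M4→D 108. Service 587; fixed 123; total 710.
{A, D}: service 548 + fixed 163 = 711
{C, D}: M1→D 168, M2→C 65, M3→D 168, M4→D 108. Service 509; fixed 202; total 711.
{A, B, C, D}: M1→D 168, M2→C 65, M3→B 120, M4→B 81. Service 434; fixed 391; total 825.
(All 15 nonempty subsets were checked; D only is lowest.)

Minimum total cost: 710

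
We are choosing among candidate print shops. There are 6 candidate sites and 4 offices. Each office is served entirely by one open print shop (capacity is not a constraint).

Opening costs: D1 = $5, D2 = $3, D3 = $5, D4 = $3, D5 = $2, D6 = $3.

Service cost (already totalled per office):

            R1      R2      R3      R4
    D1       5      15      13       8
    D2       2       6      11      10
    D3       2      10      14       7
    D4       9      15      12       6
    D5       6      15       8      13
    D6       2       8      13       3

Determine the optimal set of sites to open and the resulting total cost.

Open D5 and D6; minimum total cost 26.

For any fixed open set, each office goes to its cheapest open site; total = fixed + service.
{D5, D6}: R1→D6 2, R2→D6 8, R3→D5 8, R4→D6 3. Service 21; fixed 5; total 26.
{D2, D5, D6}: service 19 + fixed 8 = 27
{D2, D6}: R1→D2 2, R2→D2 6, R3→D2 11, R4→D6 3. Service 22; fixed 6; total 28.
{D1, D2, D3, D4, D5, D6}: R1→D2 2, R2→D2 6, R3→D5 8, R4→D6 3. Service 19; fixed 21; total 40.
No other subset beats 26.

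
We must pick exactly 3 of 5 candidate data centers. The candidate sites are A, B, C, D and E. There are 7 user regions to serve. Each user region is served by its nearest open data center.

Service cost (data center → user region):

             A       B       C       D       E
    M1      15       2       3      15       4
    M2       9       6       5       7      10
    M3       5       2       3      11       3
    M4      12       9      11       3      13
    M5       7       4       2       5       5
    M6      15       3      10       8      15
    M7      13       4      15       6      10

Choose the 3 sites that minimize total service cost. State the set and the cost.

With exactly 3 open, each user region uses its cheapest among the chosen.
{B, C, D}: M1→B 2, M2→C 5, M3→B 2, M4→D 3, M5→C 2, M6→B 3, M7→B 4. Service cost 21.
{A, B, D}: service cost 24
{B, D, E}: service cost 24
Among all 10 size-3 choices, {B, C, D} is lowest.

Choose B, C and D; total service cost 21.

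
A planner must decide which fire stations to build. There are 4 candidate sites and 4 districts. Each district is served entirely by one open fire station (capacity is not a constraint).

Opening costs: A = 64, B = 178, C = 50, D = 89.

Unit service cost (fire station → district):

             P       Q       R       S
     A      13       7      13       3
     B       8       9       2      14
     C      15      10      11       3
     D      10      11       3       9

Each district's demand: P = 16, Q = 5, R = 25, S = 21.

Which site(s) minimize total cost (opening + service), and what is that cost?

Open A and D; minimum total cost 486.

For any fixed open set, each district goes to its cheapest open site; total = fixed + service.
{A, D}: P→D 10·16=160, Q→A 7·5=35, R→D 3·25=75, S→A 3·21=63. Service 333; fixed 153; total 486.
{C, D}: service 348 + fixed 139 = 487
{B, C}: service 286 + fixed 228 = 514
{A, B, C, D}: P→B 8·16=128, Q→A 7·5=35, R→B 2·25=50, S→A 3·21=63. Service 276; fixed 381; total 657.
No other subset beats 486.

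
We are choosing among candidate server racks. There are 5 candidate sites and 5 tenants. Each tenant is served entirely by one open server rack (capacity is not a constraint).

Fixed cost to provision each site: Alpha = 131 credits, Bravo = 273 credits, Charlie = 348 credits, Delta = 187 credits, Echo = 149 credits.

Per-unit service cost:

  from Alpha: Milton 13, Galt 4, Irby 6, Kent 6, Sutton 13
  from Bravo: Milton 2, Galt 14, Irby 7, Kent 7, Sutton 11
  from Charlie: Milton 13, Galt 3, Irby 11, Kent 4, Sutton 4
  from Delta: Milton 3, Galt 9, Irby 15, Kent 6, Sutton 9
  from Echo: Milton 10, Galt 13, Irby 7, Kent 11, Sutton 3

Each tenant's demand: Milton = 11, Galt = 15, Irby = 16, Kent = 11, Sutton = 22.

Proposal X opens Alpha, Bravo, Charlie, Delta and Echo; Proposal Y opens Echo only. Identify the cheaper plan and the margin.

Proposal X: {Alpha, Bravo, Charlie, Delta, Echo}: Milton→Bravo 2·11=22, Galt→Charlie 3·15=45, Irby→Alpha 6·16=96, Kent→Charlie 4·11=44, Sutton→Echo 3·22=66. Service 273; fixed 1088; total 1361.
Proposal Y: {Echo}: Milton→Echo 10·11=110, Galt→Echo 13·15=195, Irby→Echo 7·16=112, Kent→Echo 11·11=121, Sutton→Echo 3·22=66. Service 604; fixed 149; total 753.
Difference: |1361 − 753| = 608.

Proposal Y is cheaper by 608.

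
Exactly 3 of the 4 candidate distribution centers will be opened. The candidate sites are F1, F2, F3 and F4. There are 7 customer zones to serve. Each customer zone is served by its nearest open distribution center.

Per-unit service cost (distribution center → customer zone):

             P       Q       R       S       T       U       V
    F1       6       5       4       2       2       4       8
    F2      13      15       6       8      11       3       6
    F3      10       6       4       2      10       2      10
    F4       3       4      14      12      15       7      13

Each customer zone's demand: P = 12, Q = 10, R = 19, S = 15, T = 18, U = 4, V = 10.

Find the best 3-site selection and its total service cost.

Choose F1, F2 and F4; total service cost 290.

With exactly 3 open, each customer zone uses its cheapest among the chosen.
{F1, F2, F4}: P→F4 3·12=36, Q→F4 4·10=40, R→F1 4·19=76, S→F1 2·15=30, T→F1 2·18=36, U→F2 3·4=12, V→F2 6·10=60. Service cost 290.
{F1, F3, F4}: service cost 306
{F1, F2, F3}: service cost 332
Among all 4 size-3 choices, {F1, F2, F4} is lowest.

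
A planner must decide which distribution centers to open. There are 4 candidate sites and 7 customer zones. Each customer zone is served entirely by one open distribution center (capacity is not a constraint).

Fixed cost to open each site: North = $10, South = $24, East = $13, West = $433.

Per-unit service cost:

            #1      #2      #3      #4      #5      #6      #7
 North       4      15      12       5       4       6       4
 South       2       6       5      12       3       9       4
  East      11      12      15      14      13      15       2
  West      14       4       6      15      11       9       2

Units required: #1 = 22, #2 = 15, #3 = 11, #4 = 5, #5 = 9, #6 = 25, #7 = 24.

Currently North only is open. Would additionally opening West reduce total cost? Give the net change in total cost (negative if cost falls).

No — net change +154 (cost rises by 154).

Current service cost with {North}: 752.
Adding West: each customer zone re-picks its cheapest; new service cost 473, saving 279.
Extra fixed cost: 433. Net change = 433 − 279 = 154.
(Totals: 762 → 916.)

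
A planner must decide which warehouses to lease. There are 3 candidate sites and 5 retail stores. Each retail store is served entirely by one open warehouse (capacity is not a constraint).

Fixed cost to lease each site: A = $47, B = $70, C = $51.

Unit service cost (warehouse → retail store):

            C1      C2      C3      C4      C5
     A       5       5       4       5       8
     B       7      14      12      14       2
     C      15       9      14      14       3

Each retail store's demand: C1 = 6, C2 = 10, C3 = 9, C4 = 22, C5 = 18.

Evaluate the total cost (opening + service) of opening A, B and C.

Each retail store is assigned to its cheapest site among the open ones.
{A, B, C}: C1→A 5·6=30, C2→A 5·10=50, C3→A 4·9=36, C4→A 5·22=110, C5→B 2·18=36. Service 262; fixed 168; total 430.

Total cost: 430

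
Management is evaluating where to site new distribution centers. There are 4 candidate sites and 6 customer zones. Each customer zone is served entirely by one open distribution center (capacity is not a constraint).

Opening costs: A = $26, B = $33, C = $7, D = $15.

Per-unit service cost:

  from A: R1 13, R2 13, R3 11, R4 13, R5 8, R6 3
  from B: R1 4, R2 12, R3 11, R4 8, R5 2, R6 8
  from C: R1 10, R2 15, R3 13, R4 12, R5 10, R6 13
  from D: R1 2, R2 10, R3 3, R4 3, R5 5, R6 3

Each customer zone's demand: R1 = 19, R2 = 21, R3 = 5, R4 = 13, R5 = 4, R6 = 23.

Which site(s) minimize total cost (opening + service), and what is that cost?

For any fixed open set, each customer zone goes to its cheapest open site; total = fixed + service.
{D}: R1→D 2·19=38, R2→D 10·21=210, R3→D 3·5=15, R4→D 3·13=39, R5→D 5·4=20, R6→D 3·23=69. Service 391; fixed 15; total 406.
{C, D}: R1→D 2·19=38, R2→D 10·21=210, R3→D 3·5=15, R4→D 3·13=39, R5→D 5·4=20, R6→D 3·23=69. Service 391; fixed 22; total 413.
{B, D}: service 379 + fixed 48 = 427
{A, B, C, D}: service 379 + fixed 81 = 460
No other subset beats 406.

Open D only; minimum total cost 406.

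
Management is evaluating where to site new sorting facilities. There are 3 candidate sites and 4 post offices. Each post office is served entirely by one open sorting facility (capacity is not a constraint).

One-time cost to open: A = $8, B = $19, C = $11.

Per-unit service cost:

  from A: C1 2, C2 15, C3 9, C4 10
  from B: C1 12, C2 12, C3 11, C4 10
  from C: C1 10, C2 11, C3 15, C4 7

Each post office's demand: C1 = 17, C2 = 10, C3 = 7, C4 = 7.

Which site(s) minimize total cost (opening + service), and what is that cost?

For any fixed open set, each post office goes to its cheapest open site; total = fixed + service.
{A, C}: C1→A 2·17=34, C2→C 11·10=110, C3→A 9·7=63, C4→C 7·7=49. Service 256; fixed 19; total 275.
{A, B, C}: service 256 + fixed 38 = 294
{A, B}: service 287 + fixed 27 = 314
{A}: C1→A 2·17=34, C2→A 15·10=150, C3→A 9·7=63, C4→A 10·7=70. Service 317; fixed 8; total 325.
No other subset beats 275.

Open A and C; minimum total cost 275.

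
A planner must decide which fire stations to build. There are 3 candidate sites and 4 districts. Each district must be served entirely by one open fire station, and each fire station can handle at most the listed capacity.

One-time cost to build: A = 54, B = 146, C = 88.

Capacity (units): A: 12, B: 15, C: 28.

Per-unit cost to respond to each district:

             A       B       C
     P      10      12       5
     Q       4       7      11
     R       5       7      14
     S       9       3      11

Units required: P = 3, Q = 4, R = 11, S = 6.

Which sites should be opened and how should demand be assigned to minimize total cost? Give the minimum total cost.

Minimum total cost: 322

Open {A, C}: P→C 5·3=15, Q→C 11·4=44, R→A 5·11=55, S→C 11·6=66.
Loads: A carries 11/12, C carries 13/28. Service 180; fixed 142; total 322.
Next best feasible plan costs 337.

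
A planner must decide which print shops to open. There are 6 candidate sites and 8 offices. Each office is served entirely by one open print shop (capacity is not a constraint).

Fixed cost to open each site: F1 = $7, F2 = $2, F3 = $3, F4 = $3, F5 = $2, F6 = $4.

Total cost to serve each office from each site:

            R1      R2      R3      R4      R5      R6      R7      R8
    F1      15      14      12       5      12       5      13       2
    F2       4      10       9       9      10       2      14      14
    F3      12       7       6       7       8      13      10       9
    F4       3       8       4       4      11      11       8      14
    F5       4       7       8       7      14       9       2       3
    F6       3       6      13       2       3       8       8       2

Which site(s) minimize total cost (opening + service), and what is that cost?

For any fixed open set, each office goes to its cheapest open site; total = fixed + service.
{F2, F4, F5, F6}: R1→F4 3, R2→F6 6, R3→F4 4, R4→F6 2, R5→F6 3, R6→F2 2, R7→F5 2, R8→F6 2. Service 24; fixed 11; total 35.
{F2, F5, F6}: R1→F6 3, R2→F6 6, R3→F5 8, R4→F6 2, R5→F6 3, R6→F2 2, R7→F5 2, R8→F6 2. Service 28; fixed 8; total 36.
{F2, F3, F5, F6}: service 26 + fixed 11 = 37
{F1, F2, F3, F4, F5, F6}: R1→F4 3, R2→F6 6, R3→F4 4, R4→F6 2, R5→F6 3, R6→F2 2, R7→F5 2, R8→F1 2. Service 24; fixed 21; total 45.
No other subset beats 35.

Open F2, F4, F5 and F6; minimum total cost 35.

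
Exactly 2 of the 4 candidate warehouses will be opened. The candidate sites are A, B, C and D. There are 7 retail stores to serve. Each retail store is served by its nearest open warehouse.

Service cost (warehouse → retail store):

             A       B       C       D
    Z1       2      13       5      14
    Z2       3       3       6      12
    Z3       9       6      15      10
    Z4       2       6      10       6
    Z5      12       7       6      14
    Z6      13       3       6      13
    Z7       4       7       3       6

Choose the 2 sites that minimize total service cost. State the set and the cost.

Choose A and B; total service cost 27.

With exactly 2 open, each retail store uses its cheapest among the chosen.
{A, B}: Z1→A 2, Z2→A 3, Z3→B 6, Z4→A 2, Z5→B 7, Z6→B 3, Z7→A 4. Service cost 27.
{A, C}: service cost 31
{B, C}: service cost 32
Among all 6 size-2 choices, {A, B} is lowest.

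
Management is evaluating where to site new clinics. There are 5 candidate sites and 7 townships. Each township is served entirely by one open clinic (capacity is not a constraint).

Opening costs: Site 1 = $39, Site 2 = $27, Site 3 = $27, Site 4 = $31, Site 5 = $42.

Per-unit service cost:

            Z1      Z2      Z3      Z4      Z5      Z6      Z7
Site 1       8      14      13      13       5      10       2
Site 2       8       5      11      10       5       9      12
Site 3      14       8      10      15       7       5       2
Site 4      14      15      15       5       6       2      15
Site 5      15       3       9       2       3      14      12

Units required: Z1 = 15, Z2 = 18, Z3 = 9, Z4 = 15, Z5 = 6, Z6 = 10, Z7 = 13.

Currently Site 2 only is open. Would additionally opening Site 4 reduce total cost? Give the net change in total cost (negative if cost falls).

Current service cost with {Site 2}: 735.
Adding Site 4: each township re-picks its cheapest; new service cost 590, saving 145.
Extra fixed cost: 31. Net change = 31 − 145 = -114.
(Totals: 762 → 648.)

Yes — net change −114 (cost falls by 114).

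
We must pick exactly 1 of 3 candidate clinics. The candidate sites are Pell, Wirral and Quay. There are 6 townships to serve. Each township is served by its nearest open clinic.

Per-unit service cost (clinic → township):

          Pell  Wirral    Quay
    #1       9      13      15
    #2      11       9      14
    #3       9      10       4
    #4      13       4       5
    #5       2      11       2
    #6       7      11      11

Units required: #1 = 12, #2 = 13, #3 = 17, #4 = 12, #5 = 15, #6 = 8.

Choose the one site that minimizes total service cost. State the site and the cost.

Choose Quay only; total service cost 608.

With exactly 1 open, each township uses its cheapest among the chosen.
{Quay}: #1→Quay 15·12=180, #2→Quay 14·13=182, #3→Quay 4·17=68, #4→Quay 5·12=60, #5→Quay 2·15=30, #6→Quay 11·8=88. Service cost 608.
{Pell}: service cost 646
{Wirral}: service cost 744
Among all 3 size-1 choices, {Quay} is lowest.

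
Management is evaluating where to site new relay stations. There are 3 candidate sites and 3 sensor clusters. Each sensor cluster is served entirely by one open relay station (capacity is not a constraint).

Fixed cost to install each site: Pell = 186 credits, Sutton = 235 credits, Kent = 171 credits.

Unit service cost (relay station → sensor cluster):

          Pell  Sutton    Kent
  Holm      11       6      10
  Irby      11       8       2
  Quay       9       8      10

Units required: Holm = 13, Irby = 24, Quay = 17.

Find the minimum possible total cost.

Minimum total cost: 519

For any fixed open set, each sensor cluster goes to its cheapest open site; total = fixed + service.
{Kent}: Holm→Kent 10·13=130, Irby→Kent 2·24=48, Quay→Kent 10·17=170. Service 348; fixed 171; total 519.
{Sutton}: service 406 + fixed 235 = 641
{Sutton, Kent}: Holm→Sutton 6·13=78, Irby→Kent 2·24=48, Quay→Sutton 8·17=136. Service 262; fixed 406; total 668.
{Pell, Sutton, Kent}: service 262 + fixed 592 = 854
No other subset beats 519.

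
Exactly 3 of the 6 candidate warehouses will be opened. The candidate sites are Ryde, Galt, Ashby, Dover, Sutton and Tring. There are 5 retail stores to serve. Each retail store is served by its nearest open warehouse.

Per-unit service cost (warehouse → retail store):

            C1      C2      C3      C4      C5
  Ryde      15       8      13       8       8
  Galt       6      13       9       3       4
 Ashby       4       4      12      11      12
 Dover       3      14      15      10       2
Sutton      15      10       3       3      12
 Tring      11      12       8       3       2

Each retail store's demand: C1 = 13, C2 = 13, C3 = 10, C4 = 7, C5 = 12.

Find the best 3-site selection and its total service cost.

Choose Ashby, Dover and Sutton; total service cost 166.

With exactly 3 open, each retail store uses its cheapest among the chosen.
{Ashby, Dover, Sutton}: C1→Dover 3·13=39, C2→Ashby 4·13=52, C3→Sutton 3·10=30, C4→Sutton 3·7=21, C5→Dover 2·12=24. Service cost 166.
{Ashby, Sutton, Tring}: service cost 179
{Galt, Ashby, Sutton}: service cost 203
Among all 20 size-3 choices, {Ashby, Dover, Sutton} is lowest.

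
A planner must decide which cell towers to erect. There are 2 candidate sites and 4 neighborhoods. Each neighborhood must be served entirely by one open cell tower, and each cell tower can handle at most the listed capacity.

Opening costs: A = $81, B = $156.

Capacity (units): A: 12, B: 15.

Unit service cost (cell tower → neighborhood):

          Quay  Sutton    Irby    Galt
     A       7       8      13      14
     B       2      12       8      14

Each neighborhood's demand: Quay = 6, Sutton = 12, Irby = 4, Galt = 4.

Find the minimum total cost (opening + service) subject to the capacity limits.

Minimum total cost: 433

Open {A, B}: Quay→B 2·6=12, Sutton→A 8·12=96, Irby→B 8·4=32, Galt→B 14·4=56.
Loads: A carries 12/12, B carries 14/15. Service 196; fixed 237; total 433.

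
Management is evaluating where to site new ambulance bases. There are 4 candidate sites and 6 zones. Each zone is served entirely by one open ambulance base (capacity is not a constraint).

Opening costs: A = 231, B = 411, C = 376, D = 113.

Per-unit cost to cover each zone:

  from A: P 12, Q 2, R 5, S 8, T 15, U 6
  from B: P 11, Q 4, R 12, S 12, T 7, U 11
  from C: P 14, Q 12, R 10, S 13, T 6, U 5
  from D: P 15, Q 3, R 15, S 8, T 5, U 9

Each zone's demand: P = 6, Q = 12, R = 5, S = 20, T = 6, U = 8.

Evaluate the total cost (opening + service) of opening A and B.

Total cost: 1007

Each zone is assigned to its cheapest site among the open ones.
{A, B}: P→B 11·6=66, Q→A 2·12=24, R→A 5·5=25, S→A 8·20=160, T→B 7·6=42, U→A 6·8=48. Service 365; fixed 642; total 1007.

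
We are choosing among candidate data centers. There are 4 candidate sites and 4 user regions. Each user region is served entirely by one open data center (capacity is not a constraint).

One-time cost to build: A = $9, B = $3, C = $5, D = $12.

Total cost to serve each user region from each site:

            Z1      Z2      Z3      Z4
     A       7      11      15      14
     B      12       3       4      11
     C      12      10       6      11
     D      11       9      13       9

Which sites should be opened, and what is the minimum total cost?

For any fixed open set, each user region goes to its cheapest open site; total = fixed + service.
{B}: Z1→B 12, Z2→B 3, Z3→B 4, Z4→B 11. Service 30; fixed 3; total 33.
{A, B}: service 25 + fixed 12 = 37
{B, C}: Z1→B 12, Z2→B 3, Z3→B 4, Z4→B 11. Service 30; fixed 8; total 38.
{A, B, C, D}: service 23 + fixed 29 = 52
No other subset beats 33.

Open B only; minimum total cost 33.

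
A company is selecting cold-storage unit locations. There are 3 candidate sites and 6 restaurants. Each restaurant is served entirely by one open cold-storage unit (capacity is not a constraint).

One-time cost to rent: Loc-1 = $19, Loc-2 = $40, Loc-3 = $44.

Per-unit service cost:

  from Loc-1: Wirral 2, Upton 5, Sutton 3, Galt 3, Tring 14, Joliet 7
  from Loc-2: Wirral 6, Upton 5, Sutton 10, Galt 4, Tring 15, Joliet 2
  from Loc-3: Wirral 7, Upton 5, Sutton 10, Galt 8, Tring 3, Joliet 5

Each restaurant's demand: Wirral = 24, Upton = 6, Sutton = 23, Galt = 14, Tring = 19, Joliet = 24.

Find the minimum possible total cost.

For any fixed open set, each restaurant goes to its cheapest open site; total = fixed + service.
{Loc-1, Loc-2, Loc-3}: Wirral→Loc-1 2·24=48, Upton→Loc-1 5·6=30, Sutton→Loc-1 3·23=69, Galt→Loc-1 3·14=42, Tring→Loc-3 3·19=57, Joliet→Loc-2 2·24=48. Service 294; fixed 103; total 397.
{Loc-1, Loc-3}: Wirral→Loc-1 2·24=48, Upton→Loc-1 5·6=30, Sutton→Loc-1 3·23=69, Galt→Loc-1 3·14=42, Tring→Loc-3 3·19=57, Joliet→Loc-3 5·24=120. Service 366; fixed 63; total 429.
{Loc-1, Loc-2}: Wirral→Loc-1 2·24=48, Upton→Loc-1 5·6=30, Sutton→Loc-1 3·23=69, Galt→Loc-1 3·14=42, Tring→Loc-1 14·19=266, Joliet→Loc-2 2·24=48. Service 503; fixed 59; total 562.
{Loc-1}: service 623 + fixed 19 = 642
No other subset beats 397.

Minimum total cost: 397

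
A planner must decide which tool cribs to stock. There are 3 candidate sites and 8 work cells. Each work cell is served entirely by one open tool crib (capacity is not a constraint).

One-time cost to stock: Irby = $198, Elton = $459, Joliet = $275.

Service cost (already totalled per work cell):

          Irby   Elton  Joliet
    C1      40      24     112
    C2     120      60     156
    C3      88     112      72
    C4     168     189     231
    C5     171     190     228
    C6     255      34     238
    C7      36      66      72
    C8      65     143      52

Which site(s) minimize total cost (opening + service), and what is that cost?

Open Irby only; minimum total cost 1141.

For any fixed open set, each work cell goes to its cheapest open site; total = fixed + service.
{Irby}: C1→Irby 40, C2→Irby 120, C3→Irby 88, C4→Irby 168, C5→Irby 171, C6→Irby 255, C7→Irby 36, C8→Irby 65. Service 943; fixed 198; total 1141.
{Elton}: service 818 + fixed 459 = 1277
{Irby, Elton}: C1→Elton 24, C2→Elton 60, C3→Irby 88, C4→Irby 168, C5→Irby 171, C6→Elton 34, C7→Irby 36, C8→Irby 65. Service 646; fixed 657; total 1303.
{Irby, Elton, Joliet}: C1→Elton 24, C2→Elton 60, C3→Joliet 72, C4→Irby 168, C5→Irby 171, C6→Elton 34, C7→Irby 36, C8→Joliet 52. Service 617; fixed 932; total 1549.
(All 7 nonempty subsets were checked; Irby only is lowest.)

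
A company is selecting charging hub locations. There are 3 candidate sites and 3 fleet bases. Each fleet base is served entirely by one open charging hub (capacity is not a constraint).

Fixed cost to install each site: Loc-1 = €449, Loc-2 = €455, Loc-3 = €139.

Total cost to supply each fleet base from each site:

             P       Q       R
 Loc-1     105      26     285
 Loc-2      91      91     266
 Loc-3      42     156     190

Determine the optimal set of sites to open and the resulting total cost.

Open Loc-3 only; minimum total cost 527.

For any fixed open set, each fleet base goes to its cheapest open site; total = fixed + service.
{Loc-3}: P→Loc-3 42, Q→Loc-3 156, R→Loc-3 190. Service 388; fixed 139; total 527.
{Loc-1, Loc-3}: P→Loc-3 42, Q→Loc-1 26, R→Loc-3 190. Service 258; fixed 588; total 846.
{Loc-1}: service 416 + fixed 449 = 865
{Loc-1, Loc-2, Loc-3}: P→Loc-3 42, Q→Loc-1 26, R→Loc-3 190. Service 258; fixed 1043; total 1301.
No other subset beats 527.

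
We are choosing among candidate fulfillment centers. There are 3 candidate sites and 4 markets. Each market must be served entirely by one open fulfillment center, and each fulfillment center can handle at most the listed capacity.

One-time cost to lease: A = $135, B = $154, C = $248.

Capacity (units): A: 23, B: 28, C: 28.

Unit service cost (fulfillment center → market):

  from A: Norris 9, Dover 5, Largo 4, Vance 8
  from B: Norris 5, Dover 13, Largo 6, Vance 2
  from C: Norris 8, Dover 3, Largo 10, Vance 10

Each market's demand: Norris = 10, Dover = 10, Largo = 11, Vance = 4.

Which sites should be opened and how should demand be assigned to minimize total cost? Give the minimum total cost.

Minimum total cost: 441

Open {A, B}: Norris→B 5·10=50, Dover→A 5·10=50, Largo→A 4·11=44, Vance→B 2·4=8.
Loads: A carries 21/23, B carries 14/28. Service 152; fixed 289; total 441.
Next best feasible plan costs 463.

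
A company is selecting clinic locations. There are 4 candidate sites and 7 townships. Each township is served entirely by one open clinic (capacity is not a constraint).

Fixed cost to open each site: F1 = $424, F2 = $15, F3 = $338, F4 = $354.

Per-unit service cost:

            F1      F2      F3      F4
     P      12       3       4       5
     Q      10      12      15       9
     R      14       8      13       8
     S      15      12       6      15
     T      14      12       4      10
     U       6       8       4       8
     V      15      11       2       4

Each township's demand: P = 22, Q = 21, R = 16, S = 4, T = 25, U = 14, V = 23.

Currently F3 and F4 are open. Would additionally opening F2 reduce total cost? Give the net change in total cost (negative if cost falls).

Yes — net change −7 (cost falls by 7).

Current service cost with {F3, F4}: 631.
Adding F2: each township re-picks its cheapest; new service cost 609, saving 22.
Extra fixed cost: 15. Net change = 15 − 22 = -7.
(Totals: 1323 → 1316.)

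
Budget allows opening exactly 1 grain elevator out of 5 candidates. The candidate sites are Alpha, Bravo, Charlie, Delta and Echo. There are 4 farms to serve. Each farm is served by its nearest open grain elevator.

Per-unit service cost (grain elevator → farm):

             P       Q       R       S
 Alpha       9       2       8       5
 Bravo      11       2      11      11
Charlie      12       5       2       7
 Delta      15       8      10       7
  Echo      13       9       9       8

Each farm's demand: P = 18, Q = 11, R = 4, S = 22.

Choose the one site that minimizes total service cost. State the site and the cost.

Choose Alpha only; total service cost 326.

With exactly 1 open, each farm uses its cheapest among the chosen.
{Alpha}: P→Alpha 9·18=162, Q→Alpha 2·11=22, R→Alpha 8·4=32, S→Alpha 5·22=110. Service cost 326.
{Charlie}: service cost 433
{Bravo}: service cost 506
Among all 5 size-1 choices, {Alpha} is lowest.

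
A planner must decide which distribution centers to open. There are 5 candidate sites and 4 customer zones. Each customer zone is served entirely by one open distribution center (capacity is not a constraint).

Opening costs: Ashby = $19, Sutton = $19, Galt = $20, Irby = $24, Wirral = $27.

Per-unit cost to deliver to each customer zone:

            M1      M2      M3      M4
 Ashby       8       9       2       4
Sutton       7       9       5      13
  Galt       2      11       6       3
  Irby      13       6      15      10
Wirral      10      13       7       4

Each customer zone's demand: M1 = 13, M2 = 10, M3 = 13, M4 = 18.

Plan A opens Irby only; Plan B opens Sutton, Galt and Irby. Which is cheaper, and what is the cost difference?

Plan A: {Irby}: M1→Irby 13·13=169, M2→Irby 6·10=60, M3→Irby 15·13=195, M4→Irby 10·18=180. Service 604; fixed 24; total 628.
Plan B: {Sutton, Galt, Irby}: M1→Galt 2·13=26, M2→Irby 6·10=60, M3→Sutton 5·13=65, M4→Galt 3·18=54. Service 205; fixed 63; total 268.
Difference: |628 − 268| = 360.

Plan B is cheaper by 360.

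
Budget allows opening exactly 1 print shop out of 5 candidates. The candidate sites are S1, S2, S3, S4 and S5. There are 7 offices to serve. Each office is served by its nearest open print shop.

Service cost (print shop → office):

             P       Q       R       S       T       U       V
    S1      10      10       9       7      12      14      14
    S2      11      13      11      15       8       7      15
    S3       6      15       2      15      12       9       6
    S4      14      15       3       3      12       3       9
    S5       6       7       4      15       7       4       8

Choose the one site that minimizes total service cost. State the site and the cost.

Choose S5 only; total service cost 51.

With exactly 1 open, each office uses its cheapest among the chosen.
{S5}: P→S5 6, Q→S5 7, R→S5 4, S→S5 15, T→S5 7, U→S5 4, V→S5 8. Service cost 51.
{S4}: service cost 59
{S3}: service cost 65
Among all 5 size-1 choices, {S5} is lowest.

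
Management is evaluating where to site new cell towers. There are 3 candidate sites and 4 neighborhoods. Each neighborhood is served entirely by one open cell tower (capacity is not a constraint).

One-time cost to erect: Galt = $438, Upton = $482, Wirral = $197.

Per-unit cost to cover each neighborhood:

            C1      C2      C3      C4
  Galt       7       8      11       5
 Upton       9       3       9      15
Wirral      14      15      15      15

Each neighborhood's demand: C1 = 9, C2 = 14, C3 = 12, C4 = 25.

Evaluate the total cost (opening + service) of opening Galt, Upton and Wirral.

Each neighborhood is assigned to its cheapest site among the open ones.
{Galt, Upton, Wirral}: C1→Galt 7·9=63, C2→Upton 3·14=42, C3→Upton 9·12=108, C4→Galt 5·25=125. Service 338; fixed 1117; total 1455.

Total cost: 1455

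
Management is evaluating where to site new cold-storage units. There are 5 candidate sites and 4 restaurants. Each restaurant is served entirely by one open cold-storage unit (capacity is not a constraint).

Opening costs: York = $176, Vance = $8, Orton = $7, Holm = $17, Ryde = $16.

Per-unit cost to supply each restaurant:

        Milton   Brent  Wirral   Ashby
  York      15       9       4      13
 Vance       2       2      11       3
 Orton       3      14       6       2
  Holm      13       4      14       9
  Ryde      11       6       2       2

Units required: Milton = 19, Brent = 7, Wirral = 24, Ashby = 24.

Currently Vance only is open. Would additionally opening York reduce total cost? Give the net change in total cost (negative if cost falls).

No — net change +8 (cost rises by 8).

Current service cost with {Vance}: 388.
Adding York: each restaurant re-picks its cheapest; new service cost 220, saving 168.
Extra fixed cost: 176. Net change = 176 − 168 = 8.
(Totals: 396 → 404.)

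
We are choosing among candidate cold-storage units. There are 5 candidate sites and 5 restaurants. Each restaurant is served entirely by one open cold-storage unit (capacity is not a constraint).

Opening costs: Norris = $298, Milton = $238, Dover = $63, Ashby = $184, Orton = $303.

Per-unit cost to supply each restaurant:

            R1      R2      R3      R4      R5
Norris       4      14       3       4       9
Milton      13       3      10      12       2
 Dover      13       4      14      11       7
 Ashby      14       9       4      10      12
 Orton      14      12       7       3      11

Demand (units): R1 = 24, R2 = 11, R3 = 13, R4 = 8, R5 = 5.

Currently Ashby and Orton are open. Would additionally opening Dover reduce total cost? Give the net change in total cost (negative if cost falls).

Current service cost with {Ashby, Orton}: 566.
Adding Dover: each restaurant re-picks its cheapest; new service cost 467, saving 99.
Extra fixed cost: 63. Net change = 63 − 99 = -36.
(Totals: 1053 → 1017.)

Yes — net change −36 (cost falls by 36).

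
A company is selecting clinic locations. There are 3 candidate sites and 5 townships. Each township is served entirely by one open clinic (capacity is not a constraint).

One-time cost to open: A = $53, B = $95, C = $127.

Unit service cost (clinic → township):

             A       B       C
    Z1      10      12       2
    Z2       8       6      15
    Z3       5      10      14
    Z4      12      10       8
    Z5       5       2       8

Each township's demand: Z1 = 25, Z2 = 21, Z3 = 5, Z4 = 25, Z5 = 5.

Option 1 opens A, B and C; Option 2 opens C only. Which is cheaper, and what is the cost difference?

Option 1 is cheaper by 116.

Option 1: {A, B, C}: Z1→C 2·25=50, Z2→B 6·21=126, Z3→A 5·5=25, Z4→C 8·25=200, Z5→B 2·5=10. Service 411; fixed 275; total 686.
Option 2: {C}: Z1→C 2·25=50, Z2→C 15·21=315, Z3→C 14·5=70, Z4→C 8·25=200, Z5→C 8·5=40. Service 675; fixed 127; total 802.
Difference: |686 − 802| = 116.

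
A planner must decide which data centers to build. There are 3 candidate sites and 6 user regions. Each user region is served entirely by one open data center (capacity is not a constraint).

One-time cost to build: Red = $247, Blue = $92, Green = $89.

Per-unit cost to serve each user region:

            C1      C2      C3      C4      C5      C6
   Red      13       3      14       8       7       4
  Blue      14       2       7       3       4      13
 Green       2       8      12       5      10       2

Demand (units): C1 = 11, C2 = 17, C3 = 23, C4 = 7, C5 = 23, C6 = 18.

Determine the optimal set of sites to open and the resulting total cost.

For any fixed open set, each user region goes to its cheapest open site; total = fixed + service.
{Blue, Green}: C1→Green 2·11=22, C2→Blue 2·17=34, C3→Blue 7·23=161, C4→Blue 3·7=21, C5→Blue 4·23=92, C6→Green 2·18=36. Service 366; fixed 181; total 547.
{Blue}: service 696 + fixed 92 = 788
{Red, Blue, Green}: C1→Green 2·11=22, C2→Blue 2·17=34, C3→Blue 7·23=161, C4→Blue 3·7=21, C5→Blue 4·23=92, C6→Green 2·18=36. Service 366; fixed 428; total 794.
{Green}: service 735 + fixed 89 = 824
No other subset beats 547.

Open Blue and Green; minimum total cost 547.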